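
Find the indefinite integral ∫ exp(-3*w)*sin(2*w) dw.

-3*exp(-3*w)*sin(2*w)/13 - 2*exp(-3*w)*cos(2*w)/13 + C

Let I denote the integral. Integrate by parts with u = sin(2*w), dv = exp(-3*w) dw, so v = -exp(-3*w)/3: I = -exp(-3*w)*sin(2*w)/3 + (2/3)·∫ exp(-3*w)*cos(2*w) dw.
Apply parts again with u = cos(2*w), dv = exp(-3*w) dw: ∫ exp(-3*w)*cos(2*w) dw = -exp(-3*w)*cos(2*w)/3 − (2/3)·I. Substituting back brings back I: I = -exp(-3*w)*sin(2*w)/3 - 2*exp(-3*w)*cos(2*w)/9 − (4/9)·I.
Solving for I: (1 + 4/9)·I equals the remaining terms, so I = (9/13)·(-exp(-3*w)*sin(2*w)/3 - 2*exp(-3*w)*cos(2*w)/9).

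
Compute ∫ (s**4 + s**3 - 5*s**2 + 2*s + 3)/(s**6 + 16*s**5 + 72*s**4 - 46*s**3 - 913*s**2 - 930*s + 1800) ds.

Factor the denominator: (s - 3)*(s - 1)*(s + 4)*(s + 5)**2*(s + 6).
Partial-fraction decomposition: -99/(14*(s + 6)) + 797/(144*(s + 5)) - 23/(3*(s + 5)**2) + 107/(70*(s + 4)) - 1/(1260*(s - 1)) + 1/(112*(s - 3)).
Integrate each term; A/(s−a) gives A·log|s−a|; A/(s−a)² gives −A/(s−a).

log(s - 3)/112 - log(s - 1)/1260 + 107*log(s + 4)/70 + 797*log(s + 5)/144 - 99*log(s + 6)/14 + 23/(3*s + 15) + C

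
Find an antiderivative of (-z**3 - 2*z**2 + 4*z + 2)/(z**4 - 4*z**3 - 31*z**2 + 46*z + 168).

Factor the denominator: (z - 7)*(z - 3)*(z + 2)*(z + 4).
Partial-fraction decomposition: -9/(77*(z + 4)) - 1/(15*(z + 2)) + 31/(140*(z - 3)) - 137/(132*(z - 7)).
Integrate each term: A/(z−a) contributes A·log|z−a|.

-137*log(z - 7)/132 + 31*log(z - 3)/140 - log(z + 2)/15 - 9*log(z + 4)/77 + C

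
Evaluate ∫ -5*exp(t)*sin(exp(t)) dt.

Let u = exp(t), so du = (exp(t)) dt.
Rewriting, the integral becomes -5·∫ sin(u) du = -5·-cos(u).
Substituting back, u = exp(t).

5*cos(exp(t)) + C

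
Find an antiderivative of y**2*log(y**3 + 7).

Let u = y**3 + 7, so du = (3*y**2) dy.
The integral becomes (1/3)·∫ log(u) du; integrate by parts with u′=log(u), dv′=du.

y**3*log(y**3 + 7)/3 - y**3/3 + 7*log(y**3 + 7)/3 + C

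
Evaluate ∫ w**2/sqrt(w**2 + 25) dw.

Substitute w = 5·tan(θ), so dw = 5·sec(θ)^2 dθ and the radical becomes sqrt(w**2 + 25) = 5·sec(θ) by the Pythagorean identity.
Integrate the resulting trig expression in θ, then back-substitute tan(θ) = w/5, sec(θ) = sqrt(w**2 + 25)/5 (absorbing any constant into C).

w*sqrt(w**2 + 25)/2 - 25*log(w + sqrt(w**2 + 25))/2 + C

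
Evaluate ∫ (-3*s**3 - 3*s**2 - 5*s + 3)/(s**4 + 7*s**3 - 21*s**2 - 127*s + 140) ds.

-257*log(s - 4)/297 + log(s - 1)/18 + 82*log(s + 5)/27 - 115*log(s + 7)/22 + C

Factor the denominator: (s - 4)*(s - 1)*(s + 5)*(s + 7).
Partial-fraction decomposition: -115/(22*(s + 7)) + 82/(27*(s + 5)) + 1/(18*(s - 1)) - 257/(297*(s - 4)).
Integrate each term: A/(s−a) contributes A·log|s−a|.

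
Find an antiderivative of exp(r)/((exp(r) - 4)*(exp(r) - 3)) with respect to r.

log(exp(r) - 4) - log(exp(r) - 3) + C

Let u = e^r, du = e^r dr.
The integral becomes ∫ du/((u-4)(u-3)); decompose into partial fractions.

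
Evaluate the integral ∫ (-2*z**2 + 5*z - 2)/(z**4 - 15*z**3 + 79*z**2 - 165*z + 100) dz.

Factor the denominator: (z - 5)**2*(z - 4)*(z - 1).
Partial-fraction decomposition: -1/(48*(z - 1)) - 14/(3*(z - 4)) + 75/(16*(z - 5)) - 27/(4*(z - 5)**2).
Integrate each term; A/(z−a) gives A·log|z−a|; A/(z−a)² gives −A/(z−a).

75*log(z - 5)/16 - 14*log(z - 4)/3 - log(z - 1)/48 + 27/(4*z - 20) + C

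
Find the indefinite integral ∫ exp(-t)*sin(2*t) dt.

Let I denote the integral. Integrate by parts with u = sin(2*t), dv = exp(-t) dt, so v = -exp(-t): I = -exp(-t)*sin(2*t) + 2·∫ exp(-t)*cos(2*t) dt.
Apply parts again with u = cos(2*t), dv = exp(-t) dt: ∫ exp(-t)*cos(2*t) dt = -exp(-t)*cos(2*t) − 2·I. Substituting back brings back I: I = -exp(-t)*sin(2*t) - 2*exp(-t)*cos(2*t) − 4·I.
Solving for I: (1 + 4)·I equals the remaining terms, so I = (1/5)·(-exp(-t)*sin(2*t) - 2*exp(-t)*cos(2*t)).

-exp(-t)*sin(2*t)/5 - 2*exp(-t)*cos(2*t)/5 + C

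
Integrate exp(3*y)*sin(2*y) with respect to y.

3*exp(3*y)*sin(2*y)/13 - 2*exp(3*y)*cos(2*y)/13 + C

Let I denote the integral. Integrate by parts with u = sin(2*y), dv = exp(3*y) dy, so v = exp(3*y)/3: I = exp(3*y)*sin(2*y)/3 − (2/3)·∫ exp(3*y)*cos(2*y) dy.
Apply parts again with u = cos(2*y), dv = exp(3*y) dy: ∫ exp(3*y)*cos(2*y) dy = exp(3*y)*cos(2*y)/3 + (2/3)·I. Substituting back brings back I: I = exp(3*y)*sin(2*y)/3 - 2*exp(3*y)*cos(2*y)/9 − (4/9)·I.
Solving for I: (1 + 4/9)·I equals the remaining terms, so I = (9/13)·(exp(3*y)*sin(2*y)/3 - 2*exp(3*y)*cos(2*y)/9).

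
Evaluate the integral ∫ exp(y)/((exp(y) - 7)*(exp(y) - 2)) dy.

Let u = e^y, du = e^y dy.
The integral becomes ∫ du/((u-2)(u-7)); decompose into partial fractions.

log(exp(y) - 7)/5 - log(exp(y) - 2)/5 + C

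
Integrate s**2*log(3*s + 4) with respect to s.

Use integration by parts with u = log(3*s + 4), dv = s**2 ds.
Then du = 3/(3*s + 4) ds and v = s**3/3.

s**3*log(3*s + 4)/3 - s**3/9 + 2*s**2/9 - 16*s/27 + 64*log(3*s + 4)/81 + C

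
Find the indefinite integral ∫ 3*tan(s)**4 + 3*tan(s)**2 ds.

Let u = tan(s), so du = (tan(s)**2 + 1) ds.
Rewriting, the integral becomes 3·∫ u^2 du = 3·u^3/3.
Substituting back, u = tan(s).

tan(s)**3 + C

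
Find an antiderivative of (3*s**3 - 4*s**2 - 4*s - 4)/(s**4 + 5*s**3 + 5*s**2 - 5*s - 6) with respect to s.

Factor the denominator: (s - 1)*(s + 1)*(s + 2)*(s + 3).
Partial-fraction decomposition: 109/(8*(s + 3)) - 12/(s + 2) + 7/(4*(s + 1)) - 3/(8*(s - 1)).
Integrate each term: A/(s−a) contributes A·log|s−a|.

-3*log(s - 1)/8 + 7*log(s + 1)/4 - 12*log(s + 2) + 109*log(s + 3)/8 + C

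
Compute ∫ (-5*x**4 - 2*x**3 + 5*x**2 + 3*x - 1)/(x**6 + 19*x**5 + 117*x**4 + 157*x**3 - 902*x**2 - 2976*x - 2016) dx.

-29*log(x - 3)/1260 + log(x + 1)/540 + 341*log(x + 4)/28 - 5887*log(x + 6)/180 + 2774*log(x + 7)/135 + 155/(18*x + 72) + C

Factor the denominator: (x - 3)*(x + 1)*(x + 4)**2*(x + 6)*(x + 7).
Partial-fraction decomposition: 2774/(135*(x + 7)) - 5887/(180*(x + 6)) + 341/(28*(x + 4)) - 155/(18*(x + 4)**2) + 1/(540*(x + 1)) - 29/(1260*(x - 3)).
Integrate each term; A/(x−a) gives A·log|x−a|; A/(x−a)² gives −A/(x−a).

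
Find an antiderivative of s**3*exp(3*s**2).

(3*s**2 - 1)*exp(3*s**2)/18 + C

Let u = s², du = 2s ds; rewrite as (1/2)∫ u^1·exp(3u) du.
Now integrate by parts 1 time.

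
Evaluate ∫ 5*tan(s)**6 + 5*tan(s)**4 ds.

tan(s)**5 + C

Let u = tan(s), so du = (tan(s)**2 + 1) ds.
Rewriting, the integral becomes 5·∫ u^4 du = 5·u^5/5.
Substituting back, u = tan(s).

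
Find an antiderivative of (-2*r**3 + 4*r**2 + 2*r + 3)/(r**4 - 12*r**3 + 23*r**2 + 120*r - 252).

-473*log(r - 7)/50 + 91*log(r - 6)/12 + 7*log(r - 2)/100 - 29*log(r + 3)/150 + C

Factor the denominator: (r - 7)*(r - 6)*(r - 2)*(r + 3).
Partial-fraction decomposition: -29/(150*(r + 3)) + 7/(100*(r - 2)) + 91/(12*(r - 6)) - 473/(50*(r - 7)).
Integrate each term: A/(r−a) contributes A·log|r−a|.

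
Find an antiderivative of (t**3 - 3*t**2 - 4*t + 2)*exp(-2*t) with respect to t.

Use integration by parts with u = t**3 - 3*t**2 - 4*t + 2, dv = exp(-2*t) dt, so v = -exp(-2*t)/2.
Apply parts 3 times (tabular method): alternate signs, differentiate u down to 0, integrate dv up.

(-4*t**3 + 6*t**2 + 22*t + 3)*exp(-2*t)/8 + C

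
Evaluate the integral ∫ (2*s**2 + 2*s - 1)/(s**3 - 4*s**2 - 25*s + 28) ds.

37*log(s - 7)/22 - log(s - 1)/10 + 23*log(s + 4)/55 + C

Factor the denominator: (s - 7)*(s - 1)*(s + 4).
Partial-fraction decomposition: 23/(55*(s + 4)) - 1/(10*(s - 1)) + 37/(22*(s - 7)).
Integrate each term: A/(s−a) contributes A·log|s−a|.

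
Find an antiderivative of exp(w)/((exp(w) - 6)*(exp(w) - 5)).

Let u = e^w, du = e^w dw.
The integral becomes ∫ du/((u-5)(u-6)); decompose into partial fractions.

log(exp(w) - 6) - log(exp(w) - 5) + C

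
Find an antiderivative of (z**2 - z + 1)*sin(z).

-z**2*cos(z) + 2*z*sin(z) + z*cos(z) - sin(z) + cos(z) + C

Use integration by parts with u = z**2 - z + 1, dv = sin(z) dz, so v = -cos(z).
Apply parts 2 times (tabular method): alternate signs, differentiate u down to 0, integrate dv up.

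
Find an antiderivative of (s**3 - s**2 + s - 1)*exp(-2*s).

Use integration by parts with u = s**3 - s**2 + s - 1, dv = exp(-2*s) ds, so v = -exp(-2*s)/2.
Apply parts 3 times (tabular method): alternate signs, differentiate u down to 0, integrate dv up.

(-4*s**3 - 2*s**2 - 6*s + 1)*exp(-2*s)/8 + C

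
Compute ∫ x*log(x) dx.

x**2*log(x)/2 - x**2/4 + C

Use integration by parts with u = log(x), dv = x dx.
Then du = 1/x dx and v = x**2/2.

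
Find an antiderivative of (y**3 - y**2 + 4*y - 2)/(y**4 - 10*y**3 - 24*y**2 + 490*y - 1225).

40*log(y - 7)/7 - 709*log(y - 5)/144 + 211*log(y + 7)/1008 + 59/(12*y - 60) + C

Factor the denominator: (y - 7)*(y - 5)**2*(y + 7).
Partial-fraction decomposition: 211/(1008*(y + 7)) - 709/(144*(y - 5)) - 59/(12*(y - 5)**2) + 40/(7*(y - 7)).
Integrate each term; A/(y−a) gives A·log|y−a|; A/(y−a)² gives −A/(y−a).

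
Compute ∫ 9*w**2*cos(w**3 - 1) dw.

3*sin(w**3 - 1) + C

Let u = w**3 - 1, so du = (3*w**2) dw.
Rewriting, the integral becomes 3·∫ cos(u) du = 3·sin(u).
Substituting back, u = w**3 - 1.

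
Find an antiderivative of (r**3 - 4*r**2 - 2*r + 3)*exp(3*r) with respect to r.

(9*r**3 - 45*r**2 + 12*r + 23)*exp(3*r)/27 + C

Use integration by parts with u = r**3 - 4*r**2 - 2*r + 3, dv = exp(3*r) dr, so v = exp(3*r)/3.
Apply parts 3 times (tabular method): alternate signs, differentiate u down to 0, integrate dv up.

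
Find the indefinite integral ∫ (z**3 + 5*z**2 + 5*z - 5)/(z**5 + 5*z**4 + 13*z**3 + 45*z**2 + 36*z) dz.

Factor the denominator: z*(z + 1)*(z + 4)*(z**2 + 9).
Partial-fraction decomposition: -(7*z - 243)/(225*(z**2 + 9)) - 3/(100*(z + 4)) + 1/(5*(z + 1)) - 5/(36*z).
Integrate each term; A/(z−a) gives A·log|z−a|; the (Bz+D)/(z²+p²) term gives a log and an atan.

-5*log(z)/36 + log(z + 1)/5 - 3*log(z + 4)/100 - 7*log(z**2 + 9)/450 + 9*atan(z/3)/25 + C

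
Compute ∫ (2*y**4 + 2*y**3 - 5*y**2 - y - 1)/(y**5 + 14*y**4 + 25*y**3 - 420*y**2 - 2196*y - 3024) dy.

Factor the denominator: (y - 6)*(y + 3)*(y + 4)*(y + 6)*(y + 7).
Partial-fraction decomposition: 3877/(156*(y + 7)) - 1985/(72*(y + 6)) + 307/(60*(y + 4)) - 65/(108*(y + 3)) + 2837/(14040*(y - 6)).
Integrate each term: A/(y−a) contributes A·log|y−a|.

2837*log(y - 6)/14040 - 65*log(y + 3)/108 + 307*log(y + 4)/60 - 1985*log(y + 6)/72 + 3877*log(y + 7)/156 + C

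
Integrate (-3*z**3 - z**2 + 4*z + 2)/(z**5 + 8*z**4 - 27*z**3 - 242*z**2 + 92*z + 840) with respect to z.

Factor the denominator: (z - 5)*(z - 2)*(z + 2)*(z + 6)*(z + 7).
Partial-fraction decomposition: 53/(30*(z + 7)) - 295/(176*(z + 6)) + 1/(40*(z + 2)) + 1/(48*(z - 2)) - 3/(22*(z - 5)).
Integrate each term: A/(z−a) contributes A·log|z−a|.

-3*log(z - 5)/22 + log(z - 2)/48 + log(z + 2)/40 - 295*log(z + 6)/176 + 53*log(z + 7)/30 + C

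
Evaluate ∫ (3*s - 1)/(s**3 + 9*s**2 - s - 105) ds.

log(s - 3)/10 + log(s + 5) - 11*log(s + 7)/10 + C

Factor the denominator: (s - 3)*(s + 5)*(s + 7).
Partial-fraction decomposition: -11/(10*(s + 7)) + 1/(s + 5) + 1/(10*(s - 3)).
Integrate each term: A/(s−a) contributes A·log|s−a|.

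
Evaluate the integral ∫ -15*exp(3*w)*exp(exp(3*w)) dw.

Let u = exp(3*w), so du = (3*exp(3*w)) dw.
Rewriting, the integral becomes -5·∫ e^u du = -5·e^u.
Substituting back, u = exp(3*w).

-5*exp(exp(3*w)) + C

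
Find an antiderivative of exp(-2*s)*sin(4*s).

Let I denote the integral. Integrate by parts with u = sin(4*s), dv = exp(-2*s) ds, so v = -exp(-2*s)/2: I = -exp(-2*s)*sin(4*s)/2 + 2·∫ exp(-2*s)*cos(4*s) ds.
Apply parts again with u = cos(4*s), dv = exp(-2*s) ds: ∫ exp(-2*s)*cos(4*s) ds = -exp(-2*s)*cos(4*s)/2 − 2·I. Substituting back brings back I: I = -exp(-2*s)*sin(4*s)/2 - exp(-2*s)*cos(4*s) − 4·I.
Solving for I: (1 + 4)·I equals the remaining terms, so I = (1/5)·(-exp(-2*s)*sin(4*s)/2 - exp(-2*s)*cos(4*s)).

-exp(-2*s)*sin(4*s)/10 - exp(-2*s)*cos(4*s)/5 + C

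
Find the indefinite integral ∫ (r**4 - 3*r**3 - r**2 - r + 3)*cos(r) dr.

r**4*sin(r) - 3*r**3*sin(r) + 4*r**3*cos(r) - 13*r**2*sin(r) - 9*r**2*cos(r) + 17*r*sin(r) - 26*r*cos(r) + 29*sin(r) + 17*cos(r) + C

Use integration by parts with u = r**4 - 3*r**3 - r**2 - r + 3, dv = cos(r) dr, so v = sin(r).
Apply parts 4 times (tabular method): alternate signs, differentiate u down to 0, integrate dv up.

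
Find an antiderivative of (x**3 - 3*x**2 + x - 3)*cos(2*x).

x**3*sin(2*x)/2 - 3*x**2*sin(2*x)/2 + 3*x**2*cos(2*x)/4 - x*sin(2*x)/4 - 3*x*cos(2*x)/2 - 3*sin(2*x)/4 - cos(2*x)/8 + C

Use integration by parts with u = x**3 - 3*x**2 + x - 3, dv = cos(2*x) dx, so v = sin(2*x)/2.
Apply parts 3 times (tabular method): alternate signs, differentiate u down to 0, integrate dv up.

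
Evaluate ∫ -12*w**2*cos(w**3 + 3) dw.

Let u = w**3 + 3, so du = (3*w**2) dw.
Rewriting, the integral becomes -4·∫ cos(u) du = -4·sin(u).
Substituting back, u = w**3 + 3.

-4*sin(w**3 + 3) + C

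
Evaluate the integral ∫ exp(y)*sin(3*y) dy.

exp(y)*sin(3*y)/10 - 3*exp(y)*cos(3*y)/10 + C

Let I denote the integral. Integrate by parts with u = sin(3*y), dv = exp(y) dy, so v = exp(y): I = exp(y)*sin(3*y) − 3·∫ exp(y)*cos(3*y) dy.
Apply parts again with u = cos(3*y), dv = exp(y) dy: ∫ exp(y)*cos(3*y) dy = exp(y)*cos(3*y) + 3·I. Substituting back brings back I: I = exp(y)*sin(3*y) - 3*exp(y)*cos(3*y) − 9·I.
Solving for I: (1 + 9)·I equals the remaining terms, so I = (1/10)·(exp(y)*sin(3*y) - 3*exp(y)*cos(3*y)).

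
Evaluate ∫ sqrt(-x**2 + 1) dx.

Substitute x = sin(θ), so dx = cos(θ) dθ and the radical becomes sqrt(-x**2 + 1) = cos(θ) by the Pythagorean identity.
Integrate the resulting trig expression in θ, then back-substitute θ = asin(x), sin(θ) = x, cos(θ) = sqrt(-x**2 + 1) (absorbing any constant into C).

x*sqrt(-x**2 + 1)/2 + asin(x)/2 + C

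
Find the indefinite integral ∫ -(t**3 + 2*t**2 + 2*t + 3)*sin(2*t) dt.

t**3*cos(2*t)/2 - 3*t**2*sin(2*t)/4 + t**2*cos(2*t) - t*sin(2*t) + t*cos(2*t)/4 - sin(2*t)/8 + cos(2*t) + C

Use integration by parts with u = t**3 + 2*t**2 + 2*t + 3, dv = -sin(2*t) dt, so v = cos(2*t)/2.
Apply parts 3 times (tabular method): alternate signs, differentiate u down to 0, integrate dv up.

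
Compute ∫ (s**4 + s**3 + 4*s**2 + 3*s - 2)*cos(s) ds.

Use integration by parts with u = s**4 + s**3 + 4*s**2 + 3*s - 2, dv = cos(s) ds, so v = sin(s).
Apply parts 4 times (tabular method): alternate signs, differentiate u down to 0, integrate dv up.

s**4*sin(s) + s**3*sin(s) + 4*s**3*cos(s) - 8*s**2*sin(s) + 3*s**2*cos(s) - 3*s*sin(s) - 16*s*cos(s) + 14*sin(s) - 3*cos(s) + C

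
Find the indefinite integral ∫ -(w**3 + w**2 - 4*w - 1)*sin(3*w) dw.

w**3*cos(3*w)/3 - w**2*sin(3*w)/3 + w**2*cos(3*w)/3 - 2*w*sin(3*w)/9 - 14*w*cos(3*w)/9 + 14*sin(3*w)/27 - 11*cos(3*w)/27 + C

Use integration by parts with u = w**3 + w**2 - 4*w - 1, dv = -sin(3*w) dw, so v = cos(3*w)/3.
Apply parts 3 times (tabular method): alternate signs, differentiate u down to 0, integrate dv up.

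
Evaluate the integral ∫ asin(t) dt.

Use integration by parts with u = arcsin(t), dv = dt.
Then du = 1/sqrt(-t**2 + 1) dt.

t*asin(t) + sqrt(-t**2 + 1) + C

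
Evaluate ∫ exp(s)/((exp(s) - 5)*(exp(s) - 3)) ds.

Let u = e^s, du = e^s ds.
The integral becomes ∫ du/((u-3)(u-5)); decompose into partial fractions.

log(exp(s) - 5)/2 - log(exp(s) - 3)/2 + C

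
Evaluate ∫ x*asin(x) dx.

Use integration by parts with u = arcsin(x), dv = x dx.
Then du = 1/sqrt(-x**2 + 1) dx.

x**2*asin(x)/2 + x*sqrt(-x**2 + 1)/4 - asin(x)/4 + C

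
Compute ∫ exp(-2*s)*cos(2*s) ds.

Let I denote the integral. Integrate by parts with u = cos(2*s), dv = exp(-2*s) ds, so v = -exp(-2*s)/2: I = -exp(-2*s)*cos(2*s)/2 − ∫ exp(-2*s)*sin(2*s) ds.
Apply parts again with u = sin(2*s), dv = exp(-2*s) ds: ∫ exp(-2*s)*sin(2*s) ds = -exp(-2*s)*sin(2*s)/2 + I. Substituting back brings back I: I = exp(-2*s)*sin(2*s)/2 - exp(-2*s)*cos(2*s)/2 − I.
Solving for I: (1 + 1)·I equals the remaining terms, so I = (1/2)·(exp(-2*s)*sin(2*s)/2 - exp(-2*s)*cos(2*s)/2).

exp(-2*s)*sin(2*s)/4 - exp(-2*s)*cos(2*s)/4 + C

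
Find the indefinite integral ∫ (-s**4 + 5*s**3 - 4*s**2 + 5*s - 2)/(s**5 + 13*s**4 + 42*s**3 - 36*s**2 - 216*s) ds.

Factor the denominator: s*(s - 2)*(s + 3)*(s + 6)**2.
Partial-fraction decomposition: 23/(24*(s + 6)) + 319/(18*(s + 6)**2) - 269/(135*(s + 3)) + 1/(40*(s - 2)) + 1/(108*s).
Integrate each term; A/(s−a) gives A·log|s−a|; A/(s−a)² gives −A/(s−a).

log(s)/108 + log(s - 2)/40 - 269*log(s + 3)/135 + 23*log(s + 6)/24 - 319/(18*s + 108) + C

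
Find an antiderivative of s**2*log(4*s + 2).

Use integration by parts with u = log(4*s + 2), dv = s**2 ds.
Then du = 4/(4*s + 2) ds and v = s**3/3.

s**3*log(4*s + 2)/3 - s**3/9 + s**2/12 - s/12 + log(2*s + 1)/24 + C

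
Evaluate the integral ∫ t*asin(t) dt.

Use integration by parts with u = arcsin(t), dv = t dt.
Then du = 1/sqrt(-t**2 + 1) dt.

t**2*asin(t)/2 + t*sqrt(-t**2 + 1)/4 - asin(t)/4 + C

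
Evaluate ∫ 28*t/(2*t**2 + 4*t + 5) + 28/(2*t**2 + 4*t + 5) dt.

7*log(2*t**2 + 4*t + 5) + C

Let u = 2*t**2 + 4*t + 5, so du = (4*t + 4) dt.
Rewriting, the integral becomes 7·∫ 1/u du = 7·log(u).
Substituting back, u = 2*t**2 + 4*t + 5.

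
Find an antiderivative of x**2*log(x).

x**3*log(x)/3 - x**3/9 + C

Use integration by parts with u = log(x), dv = x**2 dx.
Then du = 1/x dx and v = x**3/3.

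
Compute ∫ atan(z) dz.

Use integration by parts with u = arctan(z), dv = dz.
Then du = 1/(z**2 + 1) dz.

z*atan(z) - log(z**2 + 1)/2 + C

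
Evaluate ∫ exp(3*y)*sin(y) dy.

3*exp(3*y)*sin(y)/10 - exp(3*y)*cos(y)/10 + C

Let I denote the integral. Integrate by parts with u = sin(y), dv = exp(3*y) dy, so v = exp(3*y)/3: I = exp(3*y)*sin(y)/3 − (1/3)·∫ exp(3*y)*cos(y) dy.
Apply parts again with u = cos(y), dv = exp(3*y) dy: ∫ exp(3*y)*cos(y) dy = exp(3*y)*cos(y)/3 + (1/3)·I. Substituting back brings back I: I = exp(3*y)*sin(y)/3 - exp(3*y)*cos(y)/9 − (1/9)·I.
Solving for I: (1 + 1/9)·I equals the remaining terms, so I = (9/10)·(exp(3*y)*sin(y)/3 - exp(3*y)*cos(y)/9).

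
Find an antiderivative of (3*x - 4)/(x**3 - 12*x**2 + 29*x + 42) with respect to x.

17*log(x - 7)/8 - 2*log(x - 6) - log(x + 1)/8 + C

Factor the denominator: (x - 7)*(x - 6)*(x + 1).
Partial-fraction decomposition: -1/(8*(x + 1)) - 2/(x - 6) + 17/(8*(x - 7)).
Integrate each term: A/(x−a) contributes A·log|x−a|.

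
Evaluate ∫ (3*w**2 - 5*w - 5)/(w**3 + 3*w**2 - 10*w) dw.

Factor the denominator: w*(w - 2)*(w + 5).
Partial-fraction decomposition: 19/(7*(w + 5)) - 3/(14*(w - 2)) + 1/(2*w).
Integrate each term: A/(w−a) contributes A·log|w−a|.

log(w)/2 - 3*log(w - 2)/14 + 19*log(w + 5)/7 + C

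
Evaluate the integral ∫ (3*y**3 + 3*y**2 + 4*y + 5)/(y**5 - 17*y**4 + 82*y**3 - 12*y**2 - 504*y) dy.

-5*log(y)/504 + 403*log(y - 7)/21 - 22081*log(y - 6)/1152 - 5*log(y + 2)/384 + 785/(48*y - 288) + C

Factor the denominator: y*(y - 7)*(y - 6)**2*(y + 2).
Partial-fraction decomposition: -5/(384*(y + 2)) - 22081/(1152*(y - 6)) - 785/(48*(y - 6)**2) + 403/(21*(y - 7)) - 5/(504*y).
Integrate each term; A/(y−a) gives A·log|y−a|; A/(y−a)² gives −A/(y−a).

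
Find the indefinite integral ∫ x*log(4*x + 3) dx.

x**2*log(4*x + 3)/2 - x**2/4 + 3*x/8 - 9*log(4*x + 3)/32 + C

Use integration by parts with u = log(4*x + 3), dv = x dx.
Then du = 4/(4*x + 3) dx and v = x**2/2.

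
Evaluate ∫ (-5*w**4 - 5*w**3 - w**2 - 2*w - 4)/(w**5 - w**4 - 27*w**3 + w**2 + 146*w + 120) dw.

Factor the denominator: (w - 5)*(w - 3)*(w + 1)*(w + 2)*(w + 4).
Partial-fraction decomposition: -18/(7*(w + 4)) + 22/(35*(w + 2)) - 1/(24*(w + 1)) + 559/(280*(w - 3)) - 421/(84*(w - 5)).
Integrate each term: A/(w−a) contributes A·log|w−a|.

-421*log(w - 5)/84 + 559*log(w - 3)/280 - log(w + 1)/24 + 22*log(w + 2)/35 - 18*log(w + 4)/7 + C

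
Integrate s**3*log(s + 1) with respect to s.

Use integration by parts with u = log(s + 1), dv = s**3 ds.
Then du = 1/(s + 1) ds and v = s**4/4.

s**4*log(s + 1)/4 - s**4/16 + s**3/12 - s**2/8 + s/4 - log(s + 1)/4 + C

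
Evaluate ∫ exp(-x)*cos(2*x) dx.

2*exp(-x)*sin(2*x)/5 - exp(-x)*cos(2*x)/5 + C

Let I denote the integral. Integrate by parts with u = cos(2*x), dv = exp(-x) dx, so v = -exp(-x): I = -exp(-x)*cos(2*x) − 2·∫ exp(-x)*sin(2*x) dx.
Apply parts again with u = sin(2*x), dv = exp(-x) dx: ∫ exp(-x)*sin(2*x) dx = -exp(-x)*sin(2*x) + 2·I. Substituting back brings back I: I = 2*exp(-x)*sin(2*x) - exp(-x)*cos(2*x) − 4·I.
Solving for I: (1 + 4)·I equals the remaining terms, so I = (1/5)·(2*exp(-x)*sin(2*x) - exp(-x)*cos(2*x)).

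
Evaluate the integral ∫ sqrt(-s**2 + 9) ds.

s*sqrt(-s**2 + 9)/2 + 9*asin(s/3)/2 + C

Substitute s = 3·sin(θ), so ds = 3·cos(θ) dθ and the radical becomes sqrt(-s**2 + 9) = 3·cos(θ) by the Pythagorean identity.
Integrate the resulting trig expression in θ, then back-substitute θ = asin(s/3), sin(θ) = s/3, cos(θ) = sqrt(-s**2 + 9)/3 (absorbing any constant into C).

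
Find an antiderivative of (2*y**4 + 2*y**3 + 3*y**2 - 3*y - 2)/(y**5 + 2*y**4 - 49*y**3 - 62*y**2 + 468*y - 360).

Factor the denominator: (y - 6)*(y - 2)*(y - 1)*(y + 5)*(y + 6).
Partial-fraction decomposition: 571/(168*(y + 6)) - 544/(231*(y + 5)) + 1/(105*(y - 1)) - 13/(56*(y - 2)) + 389/(330*(y - 6)).
Integrate each term: A/(y−a) contributes A·log|y−a|.

389*log(y - 6)/330 - 13*log(y - 2)/56 + log(y - 1)/105 - 544*log(y + 5)/231 + 571*log(y + 6)/168 + C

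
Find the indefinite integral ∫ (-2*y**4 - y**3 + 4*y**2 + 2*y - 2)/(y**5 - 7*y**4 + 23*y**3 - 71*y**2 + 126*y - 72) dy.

-253*log(y - 4)/75 + 11*log(y - 2)/13 + log(y - 1)/30 + 321*log(y**2 + 9)/1300 - 2101*atan(y/3)/1950 + C

Factor the denominator: (y - 4)*(y - 2)*(y - 1)*(y**2 + 9).
Partial-fraction decomposition: (321*y - 2101)/(650*(y**2 + 9)) + 1/(30*(y - 1)) + 11/(13*(y - 2)) - 253/(75*(y - 4)).
Integrate each term; A/(y−a) gives A·log|y−a|; the (By+D)/(y²+p²) term gives a log and an atan.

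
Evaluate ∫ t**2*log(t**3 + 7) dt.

t**3*log(t**3 + 7)/3 - t**3/3 + 7*log(t**3 + 7)/3 + C

Let u = t**3 + 7, so du = (3*t**2) dt.
The integral becomes (1/3)·∫ log(u) du; integrate by parts with u′=log(u), dv′=du.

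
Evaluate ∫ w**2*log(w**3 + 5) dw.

w**3*log(w**3 + 5)/3 - w**3/3 + 5*log(w**3 + 5)/3 + C

Let u = w**3 + 5, so du = (3*w**2) dw.
The integral becomes (1/3)·∫ log(u) du; integrate by parts with u′=log(u), dv′=du.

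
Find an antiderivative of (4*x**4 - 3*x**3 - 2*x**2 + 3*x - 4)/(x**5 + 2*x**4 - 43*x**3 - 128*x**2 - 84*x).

Factor the denominator: x*(x - 7)*(x + 1)*(x + 2)*(x + 6).
Partial-fraction decomposition: 2869/(780*(x + 6)) - 35/(36*(x + 2)) - 1/(20*(x + 1)) + 4247/(3276*(x - 7)) + 1/(21*x).
Integrate each term: A/(x−a) contributes A·log|x−a|.

log(x)/21 + 4247*log(x - 7)/3276 - log(x + 1)/20 - 35*log(x + 2)/36 + 2869*log(x + 6)/780 + C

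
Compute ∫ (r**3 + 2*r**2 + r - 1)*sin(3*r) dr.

-r**3*cos(3*r)/3 + r**2*sin(3*r)/3 - 2*r**2*cos(3*r)/3 + 4*r*sin(3*r)/9 - r*cos(3*r)/9 + sin(3*r)/27 + 13*cos(3*r)/27 + C

Use integration by parts with u = r**3 + 2*r**2 + r - 1, dv = sin(3*r) dr, so v = -cos(3*r)/3.
Apply parts 3 times (tabular method): alternate signs, differentiate u down to 0, integrate dv up.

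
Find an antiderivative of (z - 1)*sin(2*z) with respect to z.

-z*cos(2*z)/2 + sin(2*z)/4 + cos(2*z)/2 + C

Use integration by parts with u = z - 1, dv = sin(2*z) dz, so v = -cos(2*z)/2.
Apply parts 1 times (tabular method): alternate signs, differentiate u down to 0, integrate dv up.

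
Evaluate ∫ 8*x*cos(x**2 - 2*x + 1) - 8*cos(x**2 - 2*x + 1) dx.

4*sin(x**2 - 2*x + 1) + C

Let u = x**2 - 2*x + 1, so du = (2*x - 2) dx.
Rewriting, the integral becomes 4·∫ cos(u) du = 4·sin(u).
Substituting back, u = x**2 - 2*x + 1.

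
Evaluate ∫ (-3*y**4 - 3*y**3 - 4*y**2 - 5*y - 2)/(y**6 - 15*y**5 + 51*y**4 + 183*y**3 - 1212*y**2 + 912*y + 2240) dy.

Factor the denominator: (y - 7)*(y - 5)*(y - 4)**2*(y + 1)*(y + 4).
Partial-fraction decomposition: 311/(9504*(y + 4)) - 1/(3600*(y + 1)) - 120223/(7200*(y - 4)) - 523/(60*(y - 4)**2) + 2377/(108*(y - 5)) - 8465/(1584*(y - 7)).
Integrate each term; A/(y−a) gives A·log|y−a|; A/(y−a)² gives −A/(y−a).

-8465*log(y - 7)/1584 + 2377*log(y - 5)/108 - 120223*log(y - 4)/7200 - log(y + 1)/3600 + 311*log(y + 4)/9504 + 523/(60*y - 240) + C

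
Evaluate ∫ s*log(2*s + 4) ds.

Use integration by parts with u = log(2*s + 4), dv = s ds.
Then du = 2/(2*s + 4) ds and v = s**2/2.

s**2*log(2*s + 4)/2 - s**2/4 + s - 2*log(s + 2) + C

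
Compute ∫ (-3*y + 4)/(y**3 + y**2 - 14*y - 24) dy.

Factor the denominator: (y - 4)*(y + 2)*(y + 3).
Partial-fraction decomposition: 13/(7*(y + 3)) - 5/(3*(y + 2)) - 4/(21*(y - 4)).
Integrate each term: A/(y−a) contributes A·log|y−a|.

-4*log(y - 4)/21 - 5*log(y + 2)/3 + 13*log(y + 3)/7 + C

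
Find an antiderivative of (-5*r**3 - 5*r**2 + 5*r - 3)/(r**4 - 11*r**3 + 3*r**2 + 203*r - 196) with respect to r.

-5006*log(r - 7)/1089 - 2*log(r - 1)/45 - 217*log(r + 4)/605 + 964/(33*r - 231) + C

Factor the denominator: (r - 7)**2*(r - 1)*(r + 4).
Partial-fraction decomposition: -217/(605*(r + 4)) - 2/(45*(r - 1)) - 5006/(1089*(r - 7)) - 964/(33*(r - 7)**2).
Integrate each term; A/(r−a) gives A·log|r−a|; A/(r−a)² gives −A/(r−a).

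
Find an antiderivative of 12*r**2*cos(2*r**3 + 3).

2*sin(2*r**3 + 3) + C

Let u = 2*r**3 + 3, so du = (6*r**2) dr.
Rewriting, the integral becomes 2·∫ cos(u) du = 2·sin(u).
Substituting back, u = 2*r**3 + 3.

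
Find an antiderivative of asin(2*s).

s*asin(2*s) + sqrt(-4*s**2 + 1)/2 + C

Use integration by parts with u = arcsin(2*s), dv = ds.
Then du = 2/sqrt(-4*s**2 + 1) ds.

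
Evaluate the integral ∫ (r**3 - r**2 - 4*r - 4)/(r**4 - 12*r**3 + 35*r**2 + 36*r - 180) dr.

19*log(r - 6)/3 - 38*log(r - 5)/7 + log(r - 3)/15 + log(r + 2)/35 + C

Factor the denominator: (r - 6)*(r - 5)*(r - 3)*(r + 2).
Partial-fraction decomposition: 1/(35*(r + 2)) + 1/(15*(r - 3)) - 38/(7*(r - 5)) + 19/(3*(r - 6)).
Integrate each term: A/(r−a) contributes A·log|r−a|.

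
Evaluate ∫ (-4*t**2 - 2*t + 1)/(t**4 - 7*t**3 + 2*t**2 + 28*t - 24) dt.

-31*log(t - 6)/32 + 19*log(t - 2)/16 - log(t - 1)/3 + 11*log(t + 2)/96 + C

Factor the denominator: (t - 6)*(t - 2)*(t - 1)*(t + 2).
Partial-fraction decomposition: 11/(96*(t + 2)) - 1/(3*(t - 1)) + 19/(16*(t - 2)) - 31/(32*(t - 6)).
Integrate each term: A/(t−a) contributes A·log|t−a|.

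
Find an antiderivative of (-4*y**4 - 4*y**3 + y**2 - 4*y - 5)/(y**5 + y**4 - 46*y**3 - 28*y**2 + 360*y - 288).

-6041*log(y - 6)/2400 + 35*log(y - 2)/64 - 16*log(y - 1)/175 + 247*log(y + 4)/200 - 4265*log(y + 6)/1344 + C

Factor the denominator: (y - 6)*(y - 2)*(y - 1)*(y + 4)*(y + 6).
Partial-fraction decomposition: -4265/(1344*(y + 6)) + 247/(200*(y + 4)) - 16/(175*(y - 1)) + 35/(64*(y - 2)) - 6041/(2400*(y - 6)).
Integrate each term: A/(y−a) contributes A·log|y−a|.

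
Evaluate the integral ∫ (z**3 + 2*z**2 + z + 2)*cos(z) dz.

Use integration by parts with u = z**3 + 2*z**2 + z + 2, dv = cos(z) dz, so v = sin(z).
Apply parts 3 times (tabular method): alternate signs, differentiate u down to 0, integrate dv up.

z**3*sin(z) + 2*z**2*sin(z) + 3*z**2*cos(z) - 5*z*sin(z) + 4*z*cos(z) - 2*sin(z) - 5*cos(z) + C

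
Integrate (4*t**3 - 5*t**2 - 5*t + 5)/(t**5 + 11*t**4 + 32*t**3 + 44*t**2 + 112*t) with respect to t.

Factor the denominator: t*(t + 4)*(t + 7)*(t**2 + 4).
Partial-fraction decomposition: (81*t - 779)/(1060*(t**2 + 4)) - 1577/(1113*(t + 7)) + 311/(240*(t + 4)) + 5/(112*t).
Integrate each term; A/(t−a) gives A·log|t−a|; the (Bt+D)/(t²+p²) term gives a log and an atan.

5*log(t)/112 + 311*log(t + 4)/240 - 1577*log(t + 7)/1113 + 81*log(t**2 + 4)/2120 - 779*atan(t/2)/2120 + C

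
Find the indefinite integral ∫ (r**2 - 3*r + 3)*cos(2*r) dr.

r**2*sin(2*r)/2 - 3*r*sin(2*r)/2 + r*cos(2*r)/2 + 5*sin(2*r)/4 - 3*cos(2*r)/4 + C

Use integration by parts with u = r**2 - 3*r + 3, dv = cos(2*r) dr, so v = sin(2*r)/2.
Apply parts 2 times (tabular method): alternate signs, differentiate u down to 0, integrate dv up.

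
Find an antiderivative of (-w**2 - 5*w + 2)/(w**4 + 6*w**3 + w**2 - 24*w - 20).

-log(w - 2)/7 - log(w + 1)/2 + 2*log(w + 2)/3 - log(w + 5)/42 + C

Factor the denominator: (w - 2)*(w + 1)*(w + 2)*(w + 5).
Partial-fraction decomposition: -1/(42*(w + 5)) + 2/(3*(w + 2)) - 1/(2*(w + 1)) - 1/(7*(w - 2)).
Integrate each term: A/(w−a) contributes A·log|w−a|.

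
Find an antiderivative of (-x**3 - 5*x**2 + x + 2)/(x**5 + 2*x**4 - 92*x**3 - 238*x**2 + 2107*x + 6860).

Factor the denominator: (x - 7)**2*(x + 4)*(x + 5)*(x + 7).
Partial-fraction decomposition: 31/(392*(x + 7)) + 1/(96*(x + 5)) - 6/(121*(x + 4)) - 22717/(569184*(x - 7)) - 193/(616*(x - 7)**2).
Integrate each term; A/(x−a) gives A·log|x−a|; A/(x−a)² gives −A/(x−a).

-22717*log(x - 7)/569184 - 6*log(x + 4)/121 + log(x + 5)/96 + 31*log(x + 7)/392 + 193/(616*x - 4312) + C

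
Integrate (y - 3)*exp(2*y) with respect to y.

Use integration by parts with u = y - 3, dv = exp(2*y) dy, so v = exp(2*y)/2.
Apply parts 1 times (tabular method): alternate signs, differentiate u down to 0, integrate dv up.

(2*y - 7)*exp(2*y)/4 + C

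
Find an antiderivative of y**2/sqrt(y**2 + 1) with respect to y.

Substitute y = tan(θ), so dy = sec(θ)^2 dθ and the radical becomes sqrt(y**2 + 1) = sec(θ) by the Pythagorean identity.
Integrate the resulting trig expression in θ, then back-substitute tan(θ) = y, sec(θ) = sqrt(y**2 + 1) (absorbing any constant into C).

y*sqrt(y**2 + 1)/2 - log(y + sqrt(y**2 + 1))/2 + C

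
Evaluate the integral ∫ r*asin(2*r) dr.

Use integration by parts with u = arcsin(2*r), dv = r dr.
Then du = 2/sqrt(-4*r**2 + 1) dr.

r**2*asin(2*r)/2 + r*sqrt(-4*r**2 + 1)/8 - asin(2*r)/16 + C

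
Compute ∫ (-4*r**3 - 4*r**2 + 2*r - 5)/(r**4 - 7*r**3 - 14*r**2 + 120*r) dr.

-log(r)/24 - 1001*log(r - 6)/60 + 119*log(r - 5)/9 - 179*log(r + 4)/360 + C

Factor the denominator: r*(r - 6)*(r - 5)*(r + 4).
Partial-fraction decomposition: -179/(360*(r + 4)) + 119/(9*(r - 5)) - 1001/(60*(r - 6)) - 1/(24*r).
Integrate each term: A/(r−a) contributes A·log|r−a|.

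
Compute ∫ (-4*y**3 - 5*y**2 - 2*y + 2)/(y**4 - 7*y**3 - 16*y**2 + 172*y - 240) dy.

-527*log(y - 6)/44 + 19*log(y - 4)/2 - 27*log(y - 2)/28 - 43*log(y + 5)/77 + C

Factor the denominator: (y - 6)*(y - 4)*(y - 2)*(y + 5).
Partial-fraction decomposition: -43/(77*(y + 5)) - 27/(28*(y - 2)) + 19/(2*(y - 4)) - 527/(44*(y - 6)).
Integrate each term: A/(y−a) contributes A·log|y−a|.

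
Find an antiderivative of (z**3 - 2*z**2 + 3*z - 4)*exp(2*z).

(4*z**3 - 14*z**2 + 26*z - 29)*exp(2*z)/8 + C

Use integration by parts with u = z**3 - 2*z**2 + 3*z - 4, dv = exp(2*z) dz, so v = exp(2*z)/2.
Apply parts 3 times (tabular method): alternate signs, differentiate u down to 0, integrate dv up.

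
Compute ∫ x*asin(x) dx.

Use integration by parts with u = arcsin(x), dv = x dx.
Then du = 1/sqrt(-x**2 + 1) dx.

x**2*asin(x)/2 + x*sqrt(-x**2 + 1)/4 - asin(x)/4 + C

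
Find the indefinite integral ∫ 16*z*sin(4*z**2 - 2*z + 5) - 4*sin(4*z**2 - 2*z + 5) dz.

-2*cos(4*z**2 - 2*z + 5) + C

Let u = 4*z**2 - 2*z + 5, so du = (8*z - 2) dz.
Rewriting, the integral becomes 2·∫ sin(u) du = 2·-cos(u).
Substituting back, u = 4*z**2 - 2*z + 5.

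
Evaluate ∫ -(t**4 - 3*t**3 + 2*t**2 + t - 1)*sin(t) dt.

t**4*cos(t) - 4*t**3*sin(t) - 3*t**3*cos(t) + 9*t**2*sin(t) - 10*t**2*cos(t) + 20*t*sin(t) + 19*t*cos(t) - 19*sin(t) + 19*cos(t) + C

Use integration by parts with u = t**4 - 3*t**3 + 2*t**2 + t - 1, dv = -sin(t) dt, so v = cos(t).
Apply parts 4 times (tabular method): alternate signs, differentiate u down to 0, integrate dv up.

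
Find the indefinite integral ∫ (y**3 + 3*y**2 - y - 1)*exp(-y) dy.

Use integration by parts with u = y**3 + 3*y**2 - y - 1, dv = exp(-y) dy, so v = -exp(-y).
Apply parts 3 times (tabular method): alternate signs, differentiate u down to 0, integrate dv up.

(-y**3 - 6*y**2 - 11*y - 10)*exp(-y) + C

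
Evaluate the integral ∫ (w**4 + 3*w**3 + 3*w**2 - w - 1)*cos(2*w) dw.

Use integration by parts with u = w**4 + 3*w**3 + 3*w**2 - w - 1, dv = cos(2*w) dw, so v = sin(2*w)/2.
Apply parts 4 times (tabular method): alternate signs, differentiate u down to 0, integrate dv up.

w**4*sin(2*w)/2 + 3*w**3*sin(2*w)/2 + w**3*cos(2*w) + 9*w**2*cos(2*w)/4 - 11*w*sin(2*w)/4 - sin(2*w)/2 - 11*cos(2*w)/8 + C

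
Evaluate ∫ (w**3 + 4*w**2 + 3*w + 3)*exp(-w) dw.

Use integration by parts with u = w**3 + 4*w**2 + 3*w + 3, dv = exp(-w) dw, so v = -exp(-w).
Apply parts 3 times (tabular method): alternate signs, differentiate u down to 0, integrate dv up.

(-w**3 - 7*w**2 - 17*w - 20)*exp(-w) + C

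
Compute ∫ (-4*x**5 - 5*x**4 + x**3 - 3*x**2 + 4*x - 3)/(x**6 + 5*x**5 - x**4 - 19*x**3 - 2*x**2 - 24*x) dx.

log(x)/8 - 69*log(x - 2)/100 + 83*log(x + 3)/25 - 895*log(x + 4)/136 - 37*log(x**2 + 1)/425 + 7*atan(x)/425 + C

Factor the denominator: x*(x - 2)*(x + 3)*(x + 4)*(x**2 + 1).
Partial-fraction decomposition: -(74*x - 7)/(425*(x**2 + 1)) - 895/(136*(x + 4)) + 83/(25*(x + 3)) - 69/(100*(x - 2)) + 1/(8*x).
Integrate each term; A/(x−a) gives A·log|x−a|; the (Bx+D)/(x²+p²) term gives a log and an atan.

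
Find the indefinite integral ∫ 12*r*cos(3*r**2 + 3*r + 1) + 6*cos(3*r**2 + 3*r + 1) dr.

Let u = 3*r**2 + 3*r + 1, so du = (6*r + 3) dr.
Rewriting, the integral becomes 2·∫ cos(u) du = 2·sin(u).
Substituting back, u = 3*r**2 + 3*r + 1.

2*sin(3*r**2 + 3*r + 1) + C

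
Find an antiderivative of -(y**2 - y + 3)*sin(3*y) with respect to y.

y**2*cos(3*y)/3 - 2*y*sin(3*y)/9 - y*cos(3*y)/3 + sin(3*y)/9 + 25*cos(3*y)/27 + C

Use integration by parts with u = y**2 - y + 3, dv = -sin(3*y) dy, so v = cos(3*y)/3.
Apply parts 2 times (tabular method): alternate signs, differentiate u down to 0, integrate dv up.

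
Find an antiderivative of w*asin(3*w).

Use integration by parts with u = arcsin(3*w), dv = w dw.
Then du = 3/sqrt(-9*w**2 + 1) dw.

w**2*asin(3*w)/2 + w*sqrt(-9*w**2 + 1)/12 - asin(3*w)/36 + C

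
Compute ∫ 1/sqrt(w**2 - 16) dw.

log(w + sqrt(w**2 - 16)) + C

Substitute w = 4·sec(θ), so dw = 4·sec(θ)*tan(θ) dθ and the radical becomes sqrt(w**2 - 16) = 4·tan(θ) by the Pythagorean identity.
Integrate the resulting trig expression in θ, then back-substitute sec(θ) = w/4, tan(θ) = sqrt(w**2 - 16)/4 (absorbing any constant into C).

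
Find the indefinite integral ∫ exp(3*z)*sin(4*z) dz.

Let I denote the integral. Integrate by parts with u = sin(4*z), dv = exp(3*z) dz, so v = exp(3*z)/3: I = exp(3*z)*sin(4*z)/3 − (4/3)·∫ exp(3*z)*cos(4*z) dz.
Apply parts again with u = cos(4*z), dv = exp(3*z) dz: ∫ exp(3*z)*cos(4*z) dz = exp(3*z)*cos(4*z)/3 + (4/3)·I. Substituting back brings back I: I = exp(3*z)*sin(4*z)/3 - 4*exp(3*z)*cos(4*z)/9 − (16/9)·I.
Solving for I: (1 + 16/9)·I equals the remaining terms, so I = (9/25)·(exp(3*z)*sin(4*z)/3 - 4*exp(3*z)*cos(4*z)/9).

3*exp(3*z)*sin(4*z)/25 - 4*exp(3*z)*cos(4*z)/25 + C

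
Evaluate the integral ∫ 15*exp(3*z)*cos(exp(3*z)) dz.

5*sin(exp(3*z)) + C

Let u = exp(3*z), so du = (3*exp(3*z)) dz.
Rewriting, the integral becomes 5·∫ cos(u) du = 5·sin(u).
Substituting back, u = exp(3*z).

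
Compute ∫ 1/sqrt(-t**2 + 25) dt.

Substitute t = 5·sin(θ), so dt = 5·cos(θ) dθ and the radical becomes sqrt(-t**2 + 25) = 5·cos(θ) by the Pythagorean identity.
Integrate the resulting trig expression in θ, then back-substitute θ = asin(t/5), sin(θ) = t/5, cos(θ) = sqrt(-t**2 + 25)/5 (absorbing any constant into C).

asin(t/5) + C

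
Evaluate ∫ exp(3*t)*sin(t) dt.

3*exp(3*t)*sin(t)/10 - exp(3*t)*cos(t)/10 + C

Let I denote the integral. Integrate by parts with u = sin(t), dv = exp(3*t) dt, so v = exp(3*t)/3: I = exp(3*t)*sin(t)/3 − (1/3)·∫ exp(3*t)*cos(t) dt.
Apply parts again with u = cos(t), dv = exp(3*t) dt: ∫ exp(3*t)*cos(t) dt = exp(3*t)*cos(t)/3 + (1/3)·I. Substituting back brings back I: I = exp(3*t)*sin(t)/3 - exp(3*t)*cos(t)/9 − (1/9)·I.
Solving for I: (1 + 1/9)·I equals the remaining terms, so I = (9/10)·(exp(3*t)*sin(t)/3 - exp(3*t)*cos(t)/9).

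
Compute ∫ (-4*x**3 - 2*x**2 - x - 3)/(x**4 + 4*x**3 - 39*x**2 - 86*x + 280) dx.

Factor the denominator: (x - 5)*(x - 2)*(x + 4)*(x + 7).
Partial-fraction decomposition: -71/(18*(x + 7)) + 25/(18*(x + 4)) + 5/(18*(x - 2)) - 31/(18*(x - 5)).
Integrate each term: A/(x−a) contributes A·log|x−a|.

-31*log(x - 5)/18 + 5*log(x - 2)/18 + 25*log(x + 4)/18 - 71*log(x + 7)/18 + C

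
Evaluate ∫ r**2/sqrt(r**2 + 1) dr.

Substitute r = tan(θ), so dr = sec(θ)^2 dθ and the radical becomes sqrt(r**2 + 1) = sec(θ) by the Pythagorean identity.
Integrate the resulting trig expression in θ, then back-substitute tan(θ) = r, sec(θ) = sqrt(r**2 + 1) (absorbing any constant into C).

r*sqrt(r**2 + 1)/2 - log(r + sqrt(r**2 + 1))/2 + C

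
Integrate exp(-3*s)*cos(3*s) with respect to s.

Let I denote the integral. Integrate by parts with u = cos(3*s), dv = exp(-3*s) ds, so v = -exp(-3*s)/3: I = -exp(-3*s)*cos(3*s)/3 − ∫ exp(-3*s)*sin(3*s) ds.
Apply parts again with u = sin(3*s), dv = exp(-3*s) ds: ∫ exp(-3*s)*sin(3*s) ds = -exp(-3*s)*sin(3*s)/3 + I. Substituting back brings back I: I = exp(-3*s)*sin(3*s)/3 - exp(-3*s)*cos(3*s)/3 − I.
Solving for I: (1 + 1)·I equals the remaining terms, so I = (1/2)·(exp(-3*s)*sin(3*s)/3 - exp(-3*s)*cos(3*s)/3).

exp(-3*s)*sin(3*s)/6 - exp(-3*s)*cos(3*s)/6 + C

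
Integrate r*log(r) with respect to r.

Use integration by parts with u = log(r), dv = r dr.
Then du = 1/r dr and v = r**2/2.

r**2*log(r)/2 - r**2/4 + C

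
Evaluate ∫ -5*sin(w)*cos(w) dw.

-5*sin(w)**2/2 + C

Let u = sin(w), so du = (cos(w)) dw.
Rewriting, the integral becomes -5·∫ u^1 du = -5·u^2/2.
Substituting back, u = sin(w).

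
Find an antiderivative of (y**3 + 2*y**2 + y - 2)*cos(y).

Use integration by parts with u = y**3 + 2*y**2 + y - 2, dv = cos(y) dy, so v = sin(y).
Apply parts 3 times (tabular method): alternate signs, differentiate u down to 0, integrate dv up.

y**3*sin(y) + 2*y**2*sin(y) + 3*y**2*cos(y) - 5*y*sin(y) + 4*y*cos(y) - 6*sin(y) - 5*cos(y) + C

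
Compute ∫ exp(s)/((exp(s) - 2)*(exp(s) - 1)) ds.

log(exp(s) - 2) - log(exp(s) - 1) + C

Let u = e^s, du = e^s ds.
The integral becomes ∫ du/((u-1)(u-2)); decompose into partial fractions.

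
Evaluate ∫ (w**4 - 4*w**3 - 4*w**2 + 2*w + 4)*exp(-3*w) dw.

Use integration by parts with u = w**4 - 4*w**3 - 4*w**2 + 2*w + 4, dv = exp(-3*w) dw, so v = -exp(-3*w)/3.
Apply parts 4 times (tabular method): alternate signs, differentiate u down to 0, integrate dv up.

(-27*w**4 + 72*w**3 + 180*w**2 + 66*w - 86)*exp(-3*w)/81 + C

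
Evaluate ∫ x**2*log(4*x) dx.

Use integration by parts with u = log(4*x), dv = x**2 dx.
Then du = 1/x dx and v = x**3/3.

x**3*(log(x) + 2*log(2))/3 - x**3/9 + C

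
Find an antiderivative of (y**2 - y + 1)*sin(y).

-y**2*cos(y) + 2*y*sin(y) + y*cos(y) - sin(y) + cos(y) + C

Use integration by parts with u = y**2 - y + 1, dv = sin(y) dy, so v = -cos(y).
Apply parts 2 times (tabular method): alternate signs, differentiate u down to 0, integrate dv up.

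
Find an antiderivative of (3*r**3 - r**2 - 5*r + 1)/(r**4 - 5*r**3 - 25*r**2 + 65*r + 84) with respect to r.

Factor the denominator: (r - 7)*(r - 3)*(r + 1)*(r + 4).
Partial-fraction decomposition: 17/(21*(r + 4)) + 1/(48*(r + 1)) - 29/(56*(r - 3)) + 43/(16*(r - 7)).
Integrate each term: A/(r−a) contributes A·log|r−a|.

43*log(r - 7)/16 - 29*log(r - 3)/56 + log(r + 1)/48 + 17*log(r + 4)/21 + C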